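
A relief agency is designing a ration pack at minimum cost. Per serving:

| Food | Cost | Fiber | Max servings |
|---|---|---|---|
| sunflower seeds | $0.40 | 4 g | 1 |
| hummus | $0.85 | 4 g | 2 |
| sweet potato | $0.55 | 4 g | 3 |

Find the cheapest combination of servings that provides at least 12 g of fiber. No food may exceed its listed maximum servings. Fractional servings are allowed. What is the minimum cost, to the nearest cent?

$1.50

Cost per g of fiber: sunflower seeds $0.1000, sweet potato $0.1375, hummus $0.2125.
Take 1 serving of sunflower seeds: +4.0 g fiber for $0.40 (total $0.40, still need 8.0 g).
Take 2 servings of sweet potato: +8.0 g fiber for $1.10 (total $1.50, still need 0.0 g).
Greedy by cheapest-per-g is optimal for a single linear constraint, so the minimum cost is $1.50.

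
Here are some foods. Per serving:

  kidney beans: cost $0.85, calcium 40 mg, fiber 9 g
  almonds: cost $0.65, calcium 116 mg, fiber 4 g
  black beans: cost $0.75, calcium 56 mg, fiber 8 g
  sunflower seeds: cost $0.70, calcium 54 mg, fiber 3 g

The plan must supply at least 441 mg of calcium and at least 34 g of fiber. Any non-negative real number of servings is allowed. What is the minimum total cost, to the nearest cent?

$3.82

Compare the cost at each extreme point of the feasible region.
kidney beans only: max(441/40, 34/9) = 11.03 servings → $9.37.
almonds only: max(441/116, 34/4) = 8.5 servings → $5.53.
black beans only: max(441/56, 34/8) = 7.875 servings → $5.91.
sunflower seeds only: max(441/54, 34/3) = 11.33 servings → $7.93.
kidney beans + almonds with both tight: 2.466 servings and 2.951 servings → $4.01.
kidney beans + black beans: the both-tight solution has a negative serving — not a feasible corner.
kidney beans + sunflower seeds with both tight: 1.402 servings and 7.128 servings → $6.18.
almonds + black beans with both tight: 2.307 servings and 3.097 servings → $3.82.
almonds + sunflower seeds: the both-tight solution has a negative serving — not a feasible corner.
black beans + sunflower seeds with both tight: 1.943 servings and 6.152 servings → $5.76.
So the least-cost plan costs $3.82.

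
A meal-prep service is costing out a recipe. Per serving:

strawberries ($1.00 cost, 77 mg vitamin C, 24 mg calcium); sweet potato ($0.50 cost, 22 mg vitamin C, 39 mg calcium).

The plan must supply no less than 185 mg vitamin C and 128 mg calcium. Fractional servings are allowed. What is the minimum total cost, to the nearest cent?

$2.87

At the optimum either one food covers both requirements or two foods hit both targets exactly; no other combination can be cheaper.
strawberries only: max(185/77, 128/24) = 5.333 servings → $5.33.
sweet potato only: max(185/22, 128/39) = 8.409 servings → $4.20.
strawberries + sweet potato with both tight: 1.777 servings and 2.188 servings → $2.87.
The minimum over all feasible corners is $2.87.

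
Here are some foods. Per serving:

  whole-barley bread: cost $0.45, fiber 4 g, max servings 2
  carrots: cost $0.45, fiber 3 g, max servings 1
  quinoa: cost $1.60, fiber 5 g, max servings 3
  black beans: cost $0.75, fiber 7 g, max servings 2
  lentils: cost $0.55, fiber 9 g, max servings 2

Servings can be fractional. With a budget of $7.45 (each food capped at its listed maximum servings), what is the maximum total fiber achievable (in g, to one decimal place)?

53.9 g

Fiber per dollar: lentils 16.36, black beans 9.333, whole-barley bread 8.889, carrots 6.667, quinoa 3.125.
Take 2 servings of lentils: spends $1.10, +18.0 g fiber (running total 18.0 g).
Take 2 servings of black beans: spends $1.50, +14.0 g fiber (running total 32.0 g).
Take 2 servings of whole-barley bread: spends $0.90, +8.0 g fiber (running total 40.0 g).
Take 1 serving of carrots: spends $0.45, +3.0 g fiber (running total 43.0 g).
Take 2.188 servings of quinoa: spends $3.50, +10.9 g fiber (running total 53.9 g).
Filling greedily by fiber-per-dollar is optimal for one linear limit, giving 53.9 g.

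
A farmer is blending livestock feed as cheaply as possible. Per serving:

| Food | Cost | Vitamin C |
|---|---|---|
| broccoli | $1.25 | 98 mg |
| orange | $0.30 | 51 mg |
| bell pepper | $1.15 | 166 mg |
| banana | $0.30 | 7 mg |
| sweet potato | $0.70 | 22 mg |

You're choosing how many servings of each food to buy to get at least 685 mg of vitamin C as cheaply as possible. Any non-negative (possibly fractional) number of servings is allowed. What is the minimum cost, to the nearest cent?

Cost per mg of vitamin C: orange $0.0059, bell pepper $0.0069, broccoli $0.0128, sweet potato $0.0318, banana $0.0429.
With no serving limits, use only orange: 685 mg / 51 mg = 13.43 servings × $0.30 = $4.03.

$4.03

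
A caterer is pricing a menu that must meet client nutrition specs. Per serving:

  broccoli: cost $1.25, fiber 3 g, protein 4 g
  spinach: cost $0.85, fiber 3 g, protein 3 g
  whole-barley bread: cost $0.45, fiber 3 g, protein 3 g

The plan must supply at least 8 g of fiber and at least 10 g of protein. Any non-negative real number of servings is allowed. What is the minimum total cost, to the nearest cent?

An LP optimum is at a vertex; with two nutrient constraints at most two foods are used. Check each candidate.
broccoli only: max(8/3, 10/4) = 2.667 servings → $3.33.
spinach only: max(8/3, 10/3) = 3.333 servings → $2.83.
whole-barley bread only: max(8/3, 10/3) = 3.333 servings → $1.50.
broccoli + spinach with both tight: 2 servings and 0.6667 servings → $3.07.
broccoli + whole-barley bread with both tight: 2 servings and 0.6667 servings → $2.80.
spinach + whole-barley bread (both tight): parallel constraints — no distinct corner.
The minimum over all feasible corners is $1.50.

$1.50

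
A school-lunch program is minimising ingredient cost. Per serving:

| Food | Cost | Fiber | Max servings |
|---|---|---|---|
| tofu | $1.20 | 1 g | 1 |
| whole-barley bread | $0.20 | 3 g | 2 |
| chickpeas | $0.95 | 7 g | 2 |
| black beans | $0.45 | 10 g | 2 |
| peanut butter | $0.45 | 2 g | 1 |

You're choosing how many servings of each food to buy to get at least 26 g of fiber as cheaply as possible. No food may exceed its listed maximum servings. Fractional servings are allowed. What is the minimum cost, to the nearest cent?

Cost per g of fiber: black beans $0.0450, whole-barley bread $0.0667, chickpeas $0.1357, peanut butter $0.2250, tofu $1.2000.
Take 2 servings of black beans: +20.0 g fiber for $0.90 (total $0.90, still need 6.0 g).
Take 2 servings of whole-barley bread: +6.0 g fiber for $0.40 (total $1.30, still need 0.0 g).
Filling from the cheapest source first is optimal under one linear minimum: $1.30.

$1.30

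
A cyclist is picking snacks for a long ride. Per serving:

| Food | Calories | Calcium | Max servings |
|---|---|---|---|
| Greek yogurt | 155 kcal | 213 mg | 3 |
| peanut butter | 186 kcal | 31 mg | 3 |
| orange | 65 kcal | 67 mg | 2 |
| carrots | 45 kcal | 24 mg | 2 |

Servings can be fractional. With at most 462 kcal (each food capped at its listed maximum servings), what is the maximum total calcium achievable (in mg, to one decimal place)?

634.9 mg

Calcium per kcal: Greek yogurt 1.374, orange 1.031, carrots 0.5333, peanut butter 0.1667.
Take 2.981 servings of Greek yogurt: uses 462 kcal, +634.9 mg calcium (running total 634.9 mg).
Greedy by best ratio exhausts the calories allowance optimally: 634.9 mg.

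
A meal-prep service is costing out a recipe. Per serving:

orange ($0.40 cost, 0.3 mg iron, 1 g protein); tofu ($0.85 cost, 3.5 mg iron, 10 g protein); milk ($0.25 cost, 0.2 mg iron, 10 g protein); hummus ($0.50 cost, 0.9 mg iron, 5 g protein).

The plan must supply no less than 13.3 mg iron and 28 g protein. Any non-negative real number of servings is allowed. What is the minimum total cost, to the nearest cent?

$3.23

Minimising a linear cost over {iron ≥ 13.3, protein ≥ 28, servings ≥ 0} — the optimum is at a vertex, using one or two foods.
orange only: max(13.3/0.3, 28/1) = 44.33 servings → $17.73.
tofu only: max(13.3/3.5, 28/10) = 3.8 servings → $3.23.
milk only: max(13.3/0.2, 28/10) = 66.5 servings → $16.62.
hummus only: max(13.3/0.9, 28/5) = 14.78 servings → $7.39.
orange + tofu with both targets exact would need a negative amount; discard.
orange + milk with both targets exact would need a negative amount; discard.
orange + hummus: intersection lies outside the first quadrant.
tofu + milk with both targets exact would need a negative amount; discard.
tofu + hummus with both targets exact would need a negative amount; discard.
milk + hummus with both targets exact would need a negative amount; discard.
The minimum over all feasible corners is $3.23.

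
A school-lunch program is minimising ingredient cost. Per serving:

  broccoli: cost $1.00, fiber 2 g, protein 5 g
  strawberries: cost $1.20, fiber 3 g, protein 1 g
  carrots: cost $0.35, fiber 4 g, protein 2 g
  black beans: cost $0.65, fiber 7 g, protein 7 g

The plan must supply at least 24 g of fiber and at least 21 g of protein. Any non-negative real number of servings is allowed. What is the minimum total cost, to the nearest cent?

$2.20

Minimising a linear cost over {fiber ≥ 24, protein ≥ 21, servings ≥ 0} — the optimum is at a vertex, using one or two foods.
broccoli only: max(24/2, 21/5) = 12 servings → $12.00.
strawberries only: max(24/3, 21/1) = 21 servings → $25.20.
carrots only: max(24/4, 21/2) = 10.5 servings → $3.67.
black beans only: max(24/7, 21/7) = 3.429 servings → $2.23.
broccoli + strawberries with both tight: 3 servings and 6 servings → $10.20.
broccoli + carrots with both tight: 2.25 servings and 4.875 servings → $3.96.
broccoli + black beans with both targets exact would need a negative amount; discard.
strawberries + carrots with both targets exact would need a negative amount; discard.
strawberries + black beans with both tight: 1.5 servings and 2.786 servings → $3.61.
carrots + black beans with both tight: 1.5 servings and 2.571 servings → $2.20.
The minimum over all feasible corners is $2.20.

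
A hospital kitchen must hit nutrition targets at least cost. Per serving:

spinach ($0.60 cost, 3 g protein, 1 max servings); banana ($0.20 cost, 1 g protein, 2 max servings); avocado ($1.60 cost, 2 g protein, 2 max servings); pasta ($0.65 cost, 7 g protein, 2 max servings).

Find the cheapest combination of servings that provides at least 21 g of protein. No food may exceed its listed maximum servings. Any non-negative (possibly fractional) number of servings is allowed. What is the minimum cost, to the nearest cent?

Cost per g of protein: pasta $0.0929, spinach $0.2000, banana $0.2000, avocado $0.8000.
Take 2 servings of pasta: +14.0 g protein for $1.30 (total $1.30, still need 7.0 g).
Take 1 serving of spinach: +3.0 g protein for $0.60 (total $1.90, still need 4.0 g).
Take 2 servings of banana: +2.0 g protein for $0.40 (total $2.30, still need 2.0 g).
Take 1 serving of avocado: +2.0 g protein for $1.60 (total $3.90, still need 0.0 g).
Greedy by cheapest-per-g is optimal for a single linear constraint, so the minimum cost is $3.90.

$3.90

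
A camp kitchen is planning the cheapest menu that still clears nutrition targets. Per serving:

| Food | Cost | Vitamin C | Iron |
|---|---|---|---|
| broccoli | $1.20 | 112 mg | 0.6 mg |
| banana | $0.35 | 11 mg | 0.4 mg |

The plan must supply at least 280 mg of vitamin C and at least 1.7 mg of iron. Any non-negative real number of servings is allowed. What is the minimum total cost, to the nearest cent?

Minimising a linear cost over {vitamin C ≥ 280, iron ≥ 1.7, servings ≥ 0} — the optimum is at a vertex, using one or two foods.
broccoli only: max(280/112, 1.7/0.6) = 2.833 servings → $3.40.
banana only: max(280/11, 1.7/0.4) = 25.45 servings → $8.91.
broccoli + banana with both tight: 2.442 servings and 0.5864 servings → $3.14.
So the least-cost plan costs $3.14.

$3.14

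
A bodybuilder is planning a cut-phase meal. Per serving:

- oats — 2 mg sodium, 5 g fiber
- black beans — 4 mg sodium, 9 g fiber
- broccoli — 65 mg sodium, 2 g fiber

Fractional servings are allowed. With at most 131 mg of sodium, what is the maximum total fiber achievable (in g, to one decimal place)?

327.5 g

Fiber per mg sodium: oats 2.5, black beans 2.25, broccoli 0.03077.
With no serving limits, spend the whole sodium allowance on oats: 131 mg / 2 mg × 5 g = 327.5 g.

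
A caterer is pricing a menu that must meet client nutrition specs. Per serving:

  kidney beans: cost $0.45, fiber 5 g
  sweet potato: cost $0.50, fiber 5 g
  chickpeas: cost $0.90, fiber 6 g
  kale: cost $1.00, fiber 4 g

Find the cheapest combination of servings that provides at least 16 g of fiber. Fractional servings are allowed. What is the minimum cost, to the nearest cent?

$1.44

Cost per g of fiber: kidney beans $0.0900, sweet potato $0.1000, chickpeas $0.1500, kale $0.2500.
With no serving limits, use only kidney beans: 16 g / 5 g = 3.2 servings × $0.45 = $1.44.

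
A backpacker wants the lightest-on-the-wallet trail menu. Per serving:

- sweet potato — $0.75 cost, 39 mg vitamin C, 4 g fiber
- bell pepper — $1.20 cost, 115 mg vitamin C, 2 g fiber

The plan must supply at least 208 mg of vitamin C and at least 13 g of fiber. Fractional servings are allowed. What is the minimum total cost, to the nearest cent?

sweet potato only: max(208/39, 13/4) = 5.333 servings → $4.00.
bell pepper only: max(208/115, 13/2) = 6.5 servings → $7.80.
sweet potato + bell pepper with both tight: 2.825 servings and 0.8508 servings → $3.14.
So the least-cost plan costs $3.14.

$3.14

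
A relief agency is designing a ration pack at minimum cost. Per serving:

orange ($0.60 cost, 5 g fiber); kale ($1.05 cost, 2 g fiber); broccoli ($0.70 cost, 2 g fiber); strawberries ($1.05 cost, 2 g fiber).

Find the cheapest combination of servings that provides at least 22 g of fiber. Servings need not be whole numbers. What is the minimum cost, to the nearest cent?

$2.64

Cost per g of fiber: orange $0.1200, broccoli $0.3500, kale $0.5250, strawberries $0.5250.
With no serving limits, use only orange: 22 g / 5 g = 4.4 servings × $0.60 = $2.64.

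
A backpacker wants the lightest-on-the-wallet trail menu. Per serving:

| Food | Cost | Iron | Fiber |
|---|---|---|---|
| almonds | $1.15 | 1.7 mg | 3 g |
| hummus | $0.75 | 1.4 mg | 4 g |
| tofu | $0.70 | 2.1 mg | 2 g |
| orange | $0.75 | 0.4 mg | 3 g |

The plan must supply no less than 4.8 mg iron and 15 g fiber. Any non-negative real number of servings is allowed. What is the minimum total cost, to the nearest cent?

With two linear requirements the optimum uses one or two foods; enumerate the corners.
almonds only: max(4.8/1.7, 15/3) = 5 servings → $5.75.
hummus only: max(4.8/1.4, 15/4) = 3.75 servings → $2.81.
tofu only: max(4.8/2.1, 15/2) = 7.5 servings → $5.25.
orange only: max(4.8/0.4, 15/3) = 12 servings → $9.00.
almonds + hummus: the both-tight solution has a negative serving — not a feasible corner.
almonds + tofu: intersection lies outside the first quadrant.
almonds + orange with both tight: 2.154 servings and 2.846 servings → $4.61.
hummus + tofu: the both-tight solution has a negative serving — not a feasible corner.
hummus + orange with both tight: 3.231 servings and 0.6923 servings → $2.94.
tofu + orange with both tight: 1.527 servings and 3.982 servings → $4.06.
So the least-cost plan costs $2.81.

$2.81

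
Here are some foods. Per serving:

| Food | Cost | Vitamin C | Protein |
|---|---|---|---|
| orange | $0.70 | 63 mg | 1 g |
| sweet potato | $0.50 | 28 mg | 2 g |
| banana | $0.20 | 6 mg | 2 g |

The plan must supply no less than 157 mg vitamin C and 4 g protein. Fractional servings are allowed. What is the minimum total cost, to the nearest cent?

$1.85

A basic optimal solution has at most two foods positive. Try each food alone and each pair with both targets met exactly.
orange only: max(157/63, 4/1) = 4 servings → $2.80.
sweet potato only: max(157/28, 4/2) = 5.607 servings → $2.80.
banana only: max(157/6, 4/2) = 26.17 servings → $5.23.
orange + sweet potato with both tight: 2.061 servings and 0.9694 servings → $1.93.
orange + banana with both tight: 2.417 servings and 0.7917 servings → $1.85.
sweet potato + banana: the both-tight solution has a negative serving — not a feasible corner.
So the least-cost plan costs $1.85.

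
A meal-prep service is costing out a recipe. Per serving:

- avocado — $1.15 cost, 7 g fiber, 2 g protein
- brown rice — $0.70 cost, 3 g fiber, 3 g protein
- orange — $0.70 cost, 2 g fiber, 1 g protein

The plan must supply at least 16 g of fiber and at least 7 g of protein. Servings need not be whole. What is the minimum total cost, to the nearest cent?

With two linear requirements the optimum uses one or two foods; enumerate the corners.
avocado only: max(16/7, 7/2) = 3.5 servings → $4.03.
brown rice only: max(16/3, 7/3) = 5.333 servings → $3.73.
orange only: max(16/2, 7/1) = 8 servings → $5.60.
avocado + brown rice with both tight: 1.8 servings and 1.133 servings → $2.86.
avocado + orange with both tight: 0.6667 servings and 5.667 servings → $4.73.
brown rice + orange: intersection lies outside the first quadrant.
So the least-cost plan costs $2.86.

$2.86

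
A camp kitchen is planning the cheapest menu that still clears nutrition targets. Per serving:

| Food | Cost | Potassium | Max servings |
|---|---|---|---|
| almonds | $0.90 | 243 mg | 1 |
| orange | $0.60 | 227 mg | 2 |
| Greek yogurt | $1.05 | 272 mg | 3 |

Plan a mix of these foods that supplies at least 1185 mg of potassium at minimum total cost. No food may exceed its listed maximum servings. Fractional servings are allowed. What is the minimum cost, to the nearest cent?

Cost per mg of potassium: orange $0.0026, almonds $0.0037, Greek yogurt $0.0039.
Take 2 servings of orange: +454.0 mg potassium for $1.20 (total $1.20, still need 731.0 mg).
Take 1 serving of almonds: +243.0 mg potassium for $0.90 (total $2.10, still need 488.0 mg).
Take 1.794 servings of Greek yogurt: +488.0 mg potassium for $1.88 (total $3.98, still need 0.0 mg).
Greedy by cheapest-per-mg is optimal for a single linear constraint, so the minimum cost is $3.98.

$3.98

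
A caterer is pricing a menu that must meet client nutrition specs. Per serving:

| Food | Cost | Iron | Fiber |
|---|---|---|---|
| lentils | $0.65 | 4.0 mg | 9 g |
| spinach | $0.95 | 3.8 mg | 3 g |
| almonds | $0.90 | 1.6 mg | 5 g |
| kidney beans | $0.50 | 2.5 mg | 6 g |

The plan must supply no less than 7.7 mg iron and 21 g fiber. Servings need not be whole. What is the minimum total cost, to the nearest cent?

$1.52

At the optimum either one food covers both requirements or two foods hit both targets exactly; no other combination can be cheaper.
lentils only: max(7.7/4.0, 21/9) = 2.333 servings → $1.52.
spinach only: max(7.7/3.8, 21/3) = 7 servings → $6.65.
almonds only: max(7.7/1.6, 21/5) = 4.812 servings → $4.33.
kidney beans only: max(7.7/2.5, 21/6) = 3.5 servings → $1.75.
lentils + spinach: the both-tight solution has a negative serving — not a feasible corner.
lentils + almonds with both tight: 0.875 servings and 2.625 servings → $2.93.
lentils + kidney beans with both targets exact would need a negative amount; discard.
spinach + almonds with both tight: 0.3451 servings and 3.993 servings → $3.92.
spinach + kidney beans: intersection lies outside the first quadrant.
almonds + kidney beans with both tight: 2.172 servings and 1.69 servings → $2.80.
So the least-cost plan costs $1.52.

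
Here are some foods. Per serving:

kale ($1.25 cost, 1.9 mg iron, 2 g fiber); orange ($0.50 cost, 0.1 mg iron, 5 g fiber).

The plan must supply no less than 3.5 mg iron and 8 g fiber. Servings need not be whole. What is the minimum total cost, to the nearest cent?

kale only: max(3.5/1.9, 8/2) = 4 servings → $5.00.
orange only: max(3.5/0.1, 8/5) = 35 servings → $17.50.
kale + orange with both tight: 1.796 servings and 0.8817 servings → $2.69.
Cheapest feasible corner: $2.69.

$2.69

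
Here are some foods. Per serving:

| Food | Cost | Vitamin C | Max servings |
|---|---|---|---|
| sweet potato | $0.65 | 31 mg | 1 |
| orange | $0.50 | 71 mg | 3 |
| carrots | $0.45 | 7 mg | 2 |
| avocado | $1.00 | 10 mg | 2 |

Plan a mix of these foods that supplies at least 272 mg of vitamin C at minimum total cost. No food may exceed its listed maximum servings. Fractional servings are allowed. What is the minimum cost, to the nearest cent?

$4.45

Cost per mg of vitamin C: orange $0.0070, sweet potato $0.0210, carrots $0.0643, avocado $0.1000.
Take 3 servings of orange: +213.0 mg vitamin C for $1.50 (total $1.50, still need 59.0 mg).
Take 1 serving of sweet potato: +31.0 mg vitamin C for $0.65 (total $2.15, still need 28.0 mg).
Take 2 servings of carrots: +14.0 mg vitamin C for $0.90 (total $3.05, still need 14.0 mg).
Take 1.4 servings of avocado: +14.0 mg vitamin C for $1.40 (total $4.45, still need 0.0 mg).
Filling from the cheapest source first is optimal under one linear minimum: $4.45.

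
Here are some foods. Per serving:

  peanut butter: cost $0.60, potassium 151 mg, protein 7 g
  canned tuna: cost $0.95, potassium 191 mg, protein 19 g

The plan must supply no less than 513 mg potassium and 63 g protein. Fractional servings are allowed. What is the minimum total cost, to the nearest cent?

$3.15

peanut butter only: max(513/151, 63/7) = 9 servings → $5.40.
canned tuna only: max(513/191, 63/19) = 3.316 servings → $3.15.
peanut butter + canned tuna: the both-tight solution has a negative serving — not a feasible corner.
Cheapest feasible corner: $3.15.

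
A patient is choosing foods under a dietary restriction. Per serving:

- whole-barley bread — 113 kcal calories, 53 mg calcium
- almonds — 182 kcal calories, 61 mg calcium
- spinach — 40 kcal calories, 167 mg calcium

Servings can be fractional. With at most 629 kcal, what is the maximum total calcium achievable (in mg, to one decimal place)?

2626.1 mg

Calcium per kcal: spinach 4.175, whole-barley bread 0.469, almonds 0.3352.
With no serving limits, spend the whole calories allowance on spinach: 629 kcal / 40 kcal × 167 mg = 2626.1 mg.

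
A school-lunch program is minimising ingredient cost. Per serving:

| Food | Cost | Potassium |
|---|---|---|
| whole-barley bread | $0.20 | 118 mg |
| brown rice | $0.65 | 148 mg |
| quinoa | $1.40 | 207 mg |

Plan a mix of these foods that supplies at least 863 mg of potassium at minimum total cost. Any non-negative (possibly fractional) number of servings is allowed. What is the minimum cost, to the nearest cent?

Cost per mg of potassium: whole-barley bread $0.0017, brown rice $0.0044, quinoa $0.0068.
With no serving limits, use only whole-barley bread: 863 mg / 118 mg = 7.314 servings × $0.20 = $1.46.

$1.46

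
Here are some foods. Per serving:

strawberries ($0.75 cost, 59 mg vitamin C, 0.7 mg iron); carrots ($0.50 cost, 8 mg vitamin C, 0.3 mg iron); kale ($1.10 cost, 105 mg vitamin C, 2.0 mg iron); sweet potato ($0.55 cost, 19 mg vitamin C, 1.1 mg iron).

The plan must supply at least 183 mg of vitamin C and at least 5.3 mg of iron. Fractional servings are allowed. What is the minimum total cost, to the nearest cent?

$2.78

At the optimum either one food covers both requirements or two foods hit both targets exactly; no other combination can be cheaper.
strawberries only: max(183/59, 5.3/0.7) = 7.571 servings → $5.68.
carrots only: max(183/8, 5.3/0.3) = 22.88 servings → $11.44.
kale only: max(183/105, 5.3/2.0) = 2.65 servings → $2.92.
sweet potato only: max(183/19, 5.3/1.1) = 9.632 servings → $5.30.
strawberries + carrots with both tight: 1.033 servings and 15.26 servings → $8.40.
strawberries + kale: the both-tight solution has a negative serving — not a feasible corner.
strawberries + sweet potato with both tight: 1.95 servings and 3.578 servings → $3.43.
carrots + kale with both tight: 12.29 servings and 0.8065 servings → $7.03.
carrots + sweet potato with both targets exact would need a negative amount; discard.
kale + sweet potato with both tight: 1.298 servings and 2.458 servings → $2.78.
Cheapest feasible corner: $2.78.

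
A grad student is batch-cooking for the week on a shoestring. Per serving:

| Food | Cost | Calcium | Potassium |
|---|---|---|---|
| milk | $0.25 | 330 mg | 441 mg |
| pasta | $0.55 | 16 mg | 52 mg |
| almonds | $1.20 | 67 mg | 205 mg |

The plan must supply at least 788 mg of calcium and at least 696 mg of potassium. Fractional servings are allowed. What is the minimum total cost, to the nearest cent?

$0.60

For a min-cost LP with two ≥-constraints, a basic feasible solution has at most two positive variables.
milk only: max(788/330, 696/441) = 2.388 servings → $0.60.
pasta only: max(788/16, 696/52) = 49.25 servings → $27.09.
almonds only: max(788/67, 696/205) = 11.76 servings → $14.11.
milk + pasta: the both-tight solution has a negative serving — not a feasible corner.
milk + almonds: the both-tight solution has a negative serving — not a feasible corner.
pasta + almonds: the both-tight solution has a negative serving — not a feasible corner.
So the least-cost plan costs $0.60.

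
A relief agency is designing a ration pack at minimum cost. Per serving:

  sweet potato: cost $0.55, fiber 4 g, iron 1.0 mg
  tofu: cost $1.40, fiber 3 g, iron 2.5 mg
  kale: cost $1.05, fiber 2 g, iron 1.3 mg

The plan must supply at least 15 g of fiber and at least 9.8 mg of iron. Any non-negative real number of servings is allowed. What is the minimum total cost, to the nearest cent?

$5.39

A basic optimal solution has at most two foods positive. Try each food alone and each pair with both targets met exactly.
sweet potato only: max(15/4, 9.8/1.0) = 9.8 servings → $5.39.
tofu only: max(15/3, 9.8/2.5) = 5 servings → $7.00.
kale only: max(15/2, 9.8/1.3) = 7.538 servings → $7.92.
sweet potato + tofu with both tight: 1.157 servings and 3.457 servings → $5.48.
sweet potato + kale: the both-tight solution has a negative serving — not a feasible corner.
tofu + kale with both tight: 0.09091 servings and 7.364 servings → $7.86.
So the least-cost plan costs $5.39.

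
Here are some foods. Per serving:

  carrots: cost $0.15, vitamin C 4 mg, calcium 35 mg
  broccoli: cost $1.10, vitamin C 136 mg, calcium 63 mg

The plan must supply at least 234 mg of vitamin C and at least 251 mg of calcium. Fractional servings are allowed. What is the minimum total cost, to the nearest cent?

carrots only: max(234/4, 251/35) = 58.5 servings → $8.78.
broccoli only: max(234/136, 251/63) = 3.984 servings → $4.38.
carrots + broccoli with both tight: 4.302 servings and 1.594 servings → $2.40.
The minimum over all feasible corners is $2.40.

$2.40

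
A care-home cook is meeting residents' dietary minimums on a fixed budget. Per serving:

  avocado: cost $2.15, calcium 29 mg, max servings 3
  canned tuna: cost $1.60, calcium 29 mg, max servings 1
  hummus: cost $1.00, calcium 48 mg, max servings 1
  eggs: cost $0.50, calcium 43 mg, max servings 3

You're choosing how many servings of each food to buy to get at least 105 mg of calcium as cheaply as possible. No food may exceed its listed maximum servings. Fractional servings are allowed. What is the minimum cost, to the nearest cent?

Cost per mg of calcium: eggs $0.0116, hummus $0.0208, canned tuna $0.0552, avocado $0.0741.
Take 2.442 servings of eggs: +105.0 mg calcium for $1.22 (total $1.22, still need 0.0 mg).
Greedy by cheapest-per-mg is optimal for a single linear constraint, so the minimum cost is $1.22.

$1.22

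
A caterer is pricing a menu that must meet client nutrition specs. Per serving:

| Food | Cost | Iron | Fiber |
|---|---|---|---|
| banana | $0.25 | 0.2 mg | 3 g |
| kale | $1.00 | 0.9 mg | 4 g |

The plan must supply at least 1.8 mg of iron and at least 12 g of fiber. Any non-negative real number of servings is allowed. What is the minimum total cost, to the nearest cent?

banana only: max(1.8/0.2, 12/3) = 9 servings → $2.25.
kale only: max(1.8/0.9, 12/4) = 3 servings → $3.00.
banana + kale with both tight: 1.895 servings and 1.579 servings → $2.05.
Cheapest feasible corner: $2.05.

$2.05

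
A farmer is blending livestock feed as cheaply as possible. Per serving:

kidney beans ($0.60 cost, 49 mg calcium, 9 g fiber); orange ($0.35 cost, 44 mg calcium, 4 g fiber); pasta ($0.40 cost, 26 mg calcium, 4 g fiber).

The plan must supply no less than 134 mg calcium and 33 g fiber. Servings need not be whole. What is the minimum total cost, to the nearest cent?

$2.20

A basic optimal solution has at most two foods positive. Try each food alone and each pair with both targets met exactly.
kidney beans only: max(134/49, 33/9) = 3.667 servings → $2.20.
orange only: max(134/44, 33/4) = 8.25 servings → $2.89.
pasta only: max(134/26, 33/4) = 8.25 servings → $3.30.
kidney beans + orange: the both-tight solution has a negative serving — not a feasible corner.
kidney beans + pasta with both targets exact would need a negative amount; discard.
orange + pasta: the both-tight solution has a negative serving — not a feasible corner.
Cheapest feasible corner: $2.20.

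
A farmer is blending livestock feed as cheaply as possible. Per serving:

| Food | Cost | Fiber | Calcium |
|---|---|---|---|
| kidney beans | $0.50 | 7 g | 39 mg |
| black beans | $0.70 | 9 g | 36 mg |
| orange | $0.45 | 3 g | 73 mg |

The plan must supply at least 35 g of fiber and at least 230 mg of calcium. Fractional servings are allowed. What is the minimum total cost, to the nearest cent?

The cheapest plan sits at a corner of the feasible region — with two constraints it uses at most two foods.
kidney beans only: max(35/7, 230/39) = 5.897 servings → $2.95.
black beans only: max(35/9, 230/36) = 6.389 servings → $4.47.
orange only: max(35/3, 230/73) = 11.67 servings → $5.25.
kidney beans + black beans with both targets exact would need a negative amount; discard.
kidney beans + orange with both tight: 4.734 servings and 0.6218 servings → $2.65.
black beans + orange with both tight: 3.397 servings and 1.475 servings → $3.04.
So the least-cost plan costs $2.65.

$2.65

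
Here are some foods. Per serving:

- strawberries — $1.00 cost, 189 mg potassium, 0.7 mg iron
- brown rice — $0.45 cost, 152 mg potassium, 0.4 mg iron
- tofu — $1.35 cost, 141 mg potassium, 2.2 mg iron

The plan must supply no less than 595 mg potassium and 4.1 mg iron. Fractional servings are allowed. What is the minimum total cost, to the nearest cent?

This is a tiny linear program; its minimum lies at a vertex of the feasible set. List the vertices and price them.
strawberries only: max(595/189, 4.1/0.7) = 5.857 servings → $5.86.
brown rice only: max(595/152, 4.1/0.4) = 10.25 servings → $4.61.
tofu only: max(595/141, 4.1/2.2) = 4.22 servings → $5.70.
strawberries + brown rice with both targets exact would need a negative amount; discard.
strawberries + tofu with both tight: 2.305 servings and 1.13 servings → $3.83.
brown rice + tofu with both tight: 2.629 servings and 1.386 servings → $3.05.
Cheapest feasible corner: $3.05.

$3.05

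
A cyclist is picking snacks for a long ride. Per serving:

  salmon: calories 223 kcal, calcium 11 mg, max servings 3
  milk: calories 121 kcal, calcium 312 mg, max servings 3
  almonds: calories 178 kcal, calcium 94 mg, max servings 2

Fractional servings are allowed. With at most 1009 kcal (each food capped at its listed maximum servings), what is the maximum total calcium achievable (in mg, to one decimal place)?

1138.3 mg

Calcium per kcal: milk 2.579, almonds 0.5281, salmon 0.04933.
Take 3 servings of milk: uses 363 kcal, +936.0 mg calcium (running total 936.0 mg).
Take 2 servings of almonds: uses 356 kcal, +188.0 mg calcium (running total 1124.0 mg).
Take 1.3 servings of salmon: uses 290 kcal, +14.3 mg calcium (running total 1138.3 mg).
Greedy by best ratio exhausts the calories allowance optimally: 1138.3 mg.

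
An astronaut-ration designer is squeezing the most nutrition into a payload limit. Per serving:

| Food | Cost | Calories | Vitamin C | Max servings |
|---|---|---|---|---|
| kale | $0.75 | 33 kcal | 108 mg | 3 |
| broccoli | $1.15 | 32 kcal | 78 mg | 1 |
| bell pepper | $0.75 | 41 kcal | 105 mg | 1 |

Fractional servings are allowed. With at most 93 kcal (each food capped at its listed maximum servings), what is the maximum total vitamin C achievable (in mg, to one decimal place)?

304.4 mg

Vitamin C per kcal: kale 3.273, bell pepper 2.561, broccoli 2.438.
Take 2.818 servings of kale: uses 93 kcal, +304.4 mg vitamin C (running total 304.4 mg).
Filling greedily by vitamin C-per-kcal is optimal for one linear limit, giving 304.4 mg.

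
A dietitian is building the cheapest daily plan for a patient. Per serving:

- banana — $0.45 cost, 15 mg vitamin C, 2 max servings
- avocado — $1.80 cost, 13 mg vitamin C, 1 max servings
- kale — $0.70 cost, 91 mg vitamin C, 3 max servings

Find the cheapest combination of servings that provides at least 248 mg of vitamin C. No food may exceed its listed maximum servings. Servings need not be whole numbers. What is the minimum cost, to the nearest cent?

Cost per mg of vitamin C: kale $0.0077, banana $0.0300, avocado $0.1385.
Take 2.725 servings of kale: +248.0 mg vitamin C for $1.91 (total $1.91, still need 0.0 mg).
Greedy by cheapest-per-mg is optimal for a single linear constraint, so the minimum cost is $1.91.

$1.91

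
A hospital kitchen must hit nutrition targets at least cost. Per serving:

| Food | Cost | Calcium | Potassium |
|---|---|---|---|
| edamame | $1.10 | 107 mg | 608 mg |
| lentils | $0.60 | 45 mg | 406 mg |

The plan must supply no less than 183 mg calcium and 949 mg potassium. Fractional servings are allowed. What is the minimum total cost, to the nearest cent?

Two binding constraints pin down two serving amounts, so the optimal mix uses at most two foods. The candidates are each food alone (scaled to the tighter of calcium/potassium) and each pair with both constraints tight.
edamame only: max(183/107, 949/608) = 1.71 servings → $1.88.
lentils only: max(183/45, 949/406) = 4.067 servings → $2.44.
edamame + lentils: intersection lies outside the first quadrant.
The minimum over all feasible corners is $1.88.

$1.88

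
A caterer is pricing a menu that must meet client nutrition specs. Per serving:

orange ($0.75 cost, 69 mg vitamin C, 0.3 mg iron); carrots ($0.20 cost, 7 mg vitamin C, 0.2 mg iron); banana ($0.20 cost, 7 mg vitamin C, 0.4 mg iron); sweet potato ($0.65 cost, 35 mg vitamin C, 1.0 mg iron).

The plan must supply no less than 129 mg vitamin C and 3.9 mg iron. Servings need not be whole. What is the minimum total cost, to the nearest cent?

Check every corner: each single food scaled to meet both minima, and each pair solved so both constraints bind.
orange only: max(129/69, 3.9/0.3) = 13 servings → $9.75.
carrots only: max(129/7, 3.9/0.2) = 19.5 servings → $3.90.
banana only: max(129/7, 3.9/0.4) = 18.43 servings → $3.69.
sweet potato only: max(129/35, 3.9/1.0) = 3.9 servings → $2.54.
orange + carrots: the both-tight solution has a negative serving — not a feasible corner.
orange + banana with both tight: 0.9529 servings and 9.035 servings → $2.52.
orange + sweet potato with both targets exact would need a negative amount; discard.
carrots + banana with both tight: 17.36 servings and 1.071 servings → $3.69.
carrots + sweet potato (both tight): parallel constraints — no distinct corner.
banana + sweet potato with both tight: 1.071 servings and 3.471 servings → $2.47.
Cheapest feasible corner: $2.47.

$2.47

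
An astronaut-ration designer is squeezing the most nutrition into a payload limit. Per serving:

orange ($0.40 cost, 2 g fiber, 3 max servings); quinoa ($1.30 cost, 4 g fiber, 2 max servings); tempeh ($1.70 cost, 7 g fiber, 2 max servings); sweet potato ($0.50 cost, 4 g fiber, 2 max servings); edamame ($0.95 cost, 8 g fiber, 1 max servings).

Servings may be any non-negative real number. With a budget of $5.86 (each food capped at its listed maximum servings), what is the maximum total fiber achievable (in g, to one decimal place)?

Fiber per dollar: edamame 8.421, sweet potato 8, orange 5, tempeh 4.118, quinoa 3.077.
Take 1 serving of edamame: spends $0.95, +8.0 g fiber (running total 8.0 g).
Take 2 servings of sweet potato: spends $1.00, +8.0 g fiber (running total 16.0 g).
Take 3 servings of orange: spends $1.20, +6.0 g fiber (running total 22.0 g).
Take 1.594 servings of tempeh: spends $2.71, +11.2 g fiber (running total 33.2 g).
Greedy by best ratio exhausts the cost allowance optimally: 33.2 g.

33.2 g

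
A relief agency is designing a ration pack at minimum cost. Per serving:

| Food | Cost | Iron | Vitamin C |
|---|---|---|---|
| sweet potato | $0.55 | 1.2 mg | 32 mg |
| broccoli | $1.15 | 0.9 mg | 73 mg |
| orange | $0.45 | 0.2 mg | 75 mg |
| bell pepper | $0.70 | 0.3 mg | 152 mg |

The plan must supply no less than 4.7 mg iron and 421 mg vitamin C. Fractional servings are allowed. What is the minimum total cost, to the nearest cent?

Compare the cost at each extreme point of the feasible region.
sweet potato only: max(4.7/1.2, 421/32) = 13.16 servings → $7.24.
broccoli only: max(4.7/0.9, 421/73) = 5.767 servings → $6.63.
orange only: max(4.7/0.2, 421/75) = 23.5 servings → $10.57.
bell pepper only: max(4.7/0.3, 421/152) = 15.67 servings → $10.97.
sweet potato + broccoli: the both-tight solution has a negative serving — not a feasible corner.
sweet potato + orange with both tight: 3.209 servings and 4.244 servings → $3.67.
sweet potato + bell pepper with both tight: 3.403 servings and 2.053 servings → $3.31.
broccoli + orange with both tight: 5.072 servings and 0.6767 servings → $6.14.
broccoli + bell pepper with both tight: 5.118 servings and 0.3116 servings → $6.10.
orange + bell pepper: intersection lies outside the first quadrant.
The minimum over all feasible corners is $3.31.

$3.31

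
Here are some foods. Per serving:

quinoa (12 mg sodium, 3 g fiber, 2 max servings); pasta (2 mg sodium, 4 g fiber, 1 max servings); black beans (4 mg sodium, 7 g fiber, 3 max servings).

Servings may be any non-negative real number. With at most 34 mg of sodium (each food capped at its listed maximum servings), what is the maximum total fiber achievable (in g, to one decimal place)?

Fiber per mg sodium: pasta 2, black beans 1.75, quinoa 0.25.
Take 1 serving of pasta: uses 2 mg sodium, +4.0 g fiber (running total 4.0 g).
Take 3 servings of black beans: uses 12 mg sodium, +21.0 g fiber (running total 25.0 g).
Take 1.667 servings of quinoa: uses 20 mg sodium, +5.0 g fiber (running total 30.0 g).
Filling greedily by fiber-per-mg sodium is optimal for one linear limit, giving 30.0 g.

30.0 g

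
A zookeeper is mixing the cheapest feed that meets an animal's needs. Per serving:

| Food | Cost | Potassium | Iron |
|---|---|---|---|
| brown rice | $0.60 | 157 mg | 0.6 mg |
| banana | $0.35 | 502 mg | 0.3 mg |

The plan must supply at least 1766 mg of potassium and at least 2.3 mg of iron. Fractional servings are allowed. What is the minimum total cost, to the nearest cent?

brown rice only: max(1766/157, 2.3/0.6) = 11.25 servings → $6.75.
banana only: max(1766/502, 2.3/0.3) = 7.667 servings → $2.68.
brown rice + banana with both tight: 2.459 servings and 2.749 servings → $2.44.
Cheapest feasible corner: $2.44.

$2.44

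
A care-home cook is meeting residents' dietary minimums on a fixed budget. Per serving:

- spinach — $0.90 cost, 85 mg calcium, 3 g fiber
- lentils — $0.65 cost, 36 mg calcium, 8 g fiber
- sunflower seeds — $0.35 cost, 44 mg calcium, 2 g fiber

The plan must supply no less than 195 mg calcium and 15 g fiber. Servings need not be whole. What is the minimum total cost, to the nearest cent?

An LP optimum is at a vertex; with two nutrient constraints at most two foods are used. Check each candidate.
spinach only: max(195/85, 15/3) = 5 servings → $4.50.
lentils only: max(195/36, 15/8) = 5.417 servings → $3.52.
sunflower seeds only: max(195/44, 15/2) = 7.5 servings → $2.62.
spinach + lentils with both tight: 1.783 servings and 1.206 servings → $2.39.
spinach + sunflower seeds: the both-tight solution has a negative serving — not a feasible corner.
lentils + sunflower seeds with both tight: 0.9643 servings and 3.643 servings → $1.90.
So the least-cost plan costs $1.90.

$1.90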